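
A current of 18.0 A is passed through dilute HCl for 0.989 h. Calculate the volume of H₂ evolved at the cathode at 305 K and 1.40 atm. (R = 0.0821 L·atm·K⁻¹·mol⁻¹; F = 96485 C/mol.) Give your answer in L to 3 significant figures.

5.94 L

Charge passed = 18.0 × 3560.4 = 64090 C
Moles of electrons = 64090 / 96485 = 0.6642 mol
2H⁺ + 2e⁻ → H₂, so n(H₂) = 0.6642 / 2 = 0.3321 mol
V = nRT/P = 0.3321 × 0.0821 × 305 / 1.40 = 5.940 L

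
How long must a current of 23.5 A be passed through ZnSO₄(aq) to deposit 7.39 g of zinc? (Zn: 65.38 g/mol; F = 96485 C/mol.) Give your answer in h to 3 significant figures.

0.258 h

n(Zn) = 7.39 / 65.38 = 0.1130 mol
Zn²⁺ + 2e⁻ → Zn, so n(e⁻) = 2 × 0.1130 = 0.2260 mol
Q = 0.2260 × 96485 = 21810 C
t = Q / I = 21810 / 23.5 = 928.1 s = 0.258 h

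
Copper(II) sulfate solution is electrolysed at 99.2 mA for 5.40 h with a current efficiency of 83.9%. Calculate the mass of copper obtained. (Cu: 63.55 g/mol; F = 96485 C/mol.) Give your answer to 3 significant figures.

0.533 g

Q = 0.0992 × 19440 = 1928 C
n(e⁻) = 1928 / 96485 = 0.01998 mol
Cu²⁺ + 2e⁻ → Cu, so theoretical m(Cu) = 0.009990 × 63.55 = 0.6349 g
Actual mass = 83.9% × 0.6349 = 0.533 g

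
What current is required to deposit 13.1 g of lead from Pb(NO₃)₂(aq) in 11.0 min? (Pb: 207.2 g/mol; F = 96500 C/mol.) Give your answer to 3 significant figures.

n(Pb) = 13.1 / 207.2 = 0.06322 mol
Pb²⁺ + 2e⁻ → Pb, so n(e⁻) = 2 × 0.06322 = 0.1264 mol
Q = 0.1264 × 96500 = 12200 C
I = Q / t = 12200 / 660 s = 18.5 A

18.5 A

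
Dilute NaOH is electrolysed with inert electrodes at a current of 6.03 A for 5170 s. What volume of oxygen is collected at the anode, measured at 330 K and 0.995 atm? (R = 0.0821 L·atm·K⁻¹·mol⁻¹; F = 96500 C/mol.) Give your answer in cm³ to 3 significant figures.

Q = It = 6.03 × 5170 = 31180 C
n(e⁻) = 31180 / 96500 = 0.3231 mol
2H₂O → O₂ + 4H⁺ + 4e⁻, so n(O₂) = 0.3231 / 4 = 0.08078 mol
V = nRT/P = 0.08078 × 0.0821 × 330 / 0.995 = 2.200 L
= 2200 cm³

2200 cm³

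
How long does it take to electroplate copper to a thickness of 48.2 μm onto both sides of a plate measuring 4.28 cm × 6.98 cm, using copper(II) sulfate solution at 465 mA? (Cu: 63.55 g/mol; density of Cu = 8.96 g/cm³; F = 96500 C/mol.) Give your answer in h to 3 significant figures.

4.68 h

Plated area = 2 × 4.28 × 6.98 = 59.75 cm²
Volume = 59.75 × 48.2×10⁻⁴ cm = 0.2880 cm³
m(Cu) = 0.2880 × 8.96 = 2.580 g
n(Cu) = 2.580 / 63.55 = 0.04060 mol; n(e⁻) = 2 × 0.04060 = 0.08120 mol
Q = 0.08120 × 96500 = 7836 C
t = 7836 / 0.465 = 16850 s = 4.68 h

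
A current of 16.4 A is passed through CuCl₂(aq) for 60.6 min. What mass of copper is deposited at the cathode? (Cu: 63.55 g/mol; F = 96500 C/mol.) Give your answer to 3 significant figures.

Q = 16.4 A × 3636 s = 59630 C
Moles of electrons = 59630 / 96500 = 0.6179 mol
Cu²⁺ + 2e⁻ → Cu, so n(Cu) = 0.6179 / 2 = 0.3090 mol
m = 0.3090 × 63.55 = 19.6 g

19.6 g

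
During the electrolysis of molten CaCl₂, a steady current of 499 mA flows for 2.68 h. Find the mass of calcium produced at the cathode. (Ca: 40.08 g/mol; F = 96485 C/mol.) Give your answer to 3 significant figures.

1.00 g

Q = 0.499 A × 9648 s = 4814 C
n(e⁻) = Q/F = 4814/96485 = 0.04989 mol
Ca²⁺ + 2e⁻ → Ca, so n(Ca) = 0.04989 / 2 = 0.02495 mol
m = 0.02495 × 40.08 = 1.00 g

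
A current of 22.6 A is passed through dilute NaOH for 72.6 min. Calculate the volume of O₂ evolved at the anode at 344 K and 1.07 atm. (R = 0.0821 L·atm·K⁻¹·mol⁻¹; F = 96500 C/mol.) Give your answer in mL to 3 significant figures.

Charge passed = 22.6 × 4356 = 98450 C
Moles of electrons = 98450 / 96500 = 1.020 mol
2H₂O → O₂ + 4H⁺ + 4e⁻, so n(O₂) = 1.020 / 4 = 0.2550 mol
V = nRT/P = 0.2550 × 0.0821 × 344 / 1.07 = 6.731 L
= 6730 mL

6730 mL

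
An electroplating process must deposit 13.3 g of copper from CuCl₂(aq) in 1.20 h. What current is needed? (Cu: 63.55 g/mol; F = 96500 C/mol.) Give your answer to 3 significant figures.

n(Cu) = 13.3 / 63.55 = 0.2093 mol
Cu²⁺ + 2e⁻ → Cu, so n(e⁻) = 2 × 0.2093 = 0.4186 mol
Q = 0.4186 × 96500 = 40390 C
I = Q / t = 40390 / 4320 s = 9.35 A

9.35 A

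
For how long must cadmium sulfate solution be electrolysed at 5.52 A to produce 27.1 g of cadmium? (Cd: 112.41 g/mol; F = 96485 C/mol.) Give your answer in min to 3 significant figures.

n(Cd) = 27.1 / 112.41 = 0.2411 mol
Cd²⁺ + 2e⁻ → Cd, so n(e⁻) = 2 × 0.2411 = 0.4822 mol
Q = 0.4822 × 96485 = 46530 C
t = Q / I = 46530 / 5.52 = 8429 s = 140 min

140 min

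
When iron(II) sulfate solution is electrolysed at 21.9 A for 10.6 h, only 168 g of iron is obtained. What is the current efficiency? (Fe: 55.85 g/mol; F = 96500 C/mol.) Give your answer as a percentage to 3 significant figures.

69.5%

Q = 21.9 × 38160 = 8.357×10^5 C
n(e⁻) = 8.357×10^5 / 96500 = 8.660 mol
Fe²⁺ + 2e⁻ → Fe, so theoretical n(Fe) = 4.330 mol → 241.8 g
Efficiency = 168 / 241.8 = 0.6948 = 69.5%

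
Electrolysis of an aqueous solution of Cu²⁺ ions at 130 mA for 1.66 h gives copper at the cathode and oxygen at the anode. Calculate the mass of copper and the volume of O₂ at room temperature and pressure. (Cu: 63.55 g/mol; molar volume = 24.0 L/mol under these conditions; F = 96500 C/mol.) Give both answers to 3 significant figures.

Q = 0.130 × 5976 = 776.9 C; n(e⁻) = 776.9 / 96500 = 0.008051 mol
Cathode: Cu²⁺ + 2e⁻ → Cu → n(Cu) = 0.008051/2 = 0.004026 mol → 0.256 g
Anode: 2H₂O → O₂ + 4H⁺ + 4e⁻ → n(O₂) = 0.008051/4 = 0.002013 mol → 0.0483 L

0.256 g Cu; 0.0483 L O₂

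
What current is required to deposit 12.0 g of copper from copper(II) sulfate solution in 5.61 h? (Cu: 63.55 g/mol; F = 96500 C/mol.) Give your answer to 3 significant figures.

1.80 A

n(Cu) = 12.0 / 63.55 = 0.1888 mol
Cu²⁺ + 2e⁻ → Cu, so n(e⁻) = 2 × 0.1888 = 0.3776 mol
Q = 0.3776 × 96500 = 36440 C
I = Q / t = 36440 / 20196 s = 1.80 A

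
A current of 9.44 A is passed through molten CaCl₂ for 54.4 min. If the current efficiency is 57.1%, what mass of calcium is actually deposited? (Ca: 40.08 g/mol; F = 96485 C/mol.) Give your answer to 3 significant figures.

3.65 g

Q = 9.44 × 3264 = 30810 C
n(e⁻) = 30810 / 96485 = 0.3193 mol
Ca²⁺ + 2e⁻ → Ca, so theoretical m(Ca) = 0.1597 × 40.08 = 6.401 g
Actual mass = 57.1% × 6.401 = 3.65 g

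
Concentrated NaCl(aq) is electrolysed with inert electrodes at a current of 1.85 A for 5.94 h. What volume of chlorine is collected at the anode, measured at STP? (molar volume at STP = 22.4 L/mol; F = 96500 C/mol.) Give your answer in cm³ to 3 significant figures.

4590 cm³

Q = 1.85 A × 21384 s = 39560 C
n(e⁻) = 39560 / 96500 = 0.4099 mol
2Cl⁻ → Cl₂ + 2e⁻, so n(Cl₂) = 0.4099 / 2 = 0.2050 mol
V = 0.2050 × 22.4 = 4.592 L
= 4590 cm³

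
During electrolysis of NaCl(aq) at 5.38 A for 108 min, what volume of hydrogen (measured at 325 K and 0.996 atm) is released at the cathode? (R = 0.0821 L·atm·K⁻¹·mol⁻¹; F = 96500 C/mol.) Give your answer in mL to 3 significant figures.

Q = It = 5.38 × 6480 = 34860 C
n(e⁻) = 34860 / 96500 = 0.3612 mol
2H⁺ + 2e⁻ → H₂, so n(H₂) = 0.3612 / 2 = 0.1806 mol
V = nRT/P = 0.1806 × 0.0821 × 325 / 0.996 = 4.838 L
= 4840 mL

4840 mL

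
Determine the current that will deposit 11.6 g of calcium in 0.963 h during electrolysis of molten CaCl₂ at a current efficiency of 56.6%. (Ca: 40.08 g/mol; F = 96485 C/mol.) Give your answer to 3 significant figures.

n(Ca) = 11.6 / 40.08 = 0.2894 mol
Ca²⁺ + 2e⁻ → Ca, so n(e⁻) = 2 × 0.2894 = 0.5788 mol
Q = 0.5788 × 96485 / 0.566 = 98670 C
I = Q / t = 98670 / 3466.8 s = 28.5 A

28.5 A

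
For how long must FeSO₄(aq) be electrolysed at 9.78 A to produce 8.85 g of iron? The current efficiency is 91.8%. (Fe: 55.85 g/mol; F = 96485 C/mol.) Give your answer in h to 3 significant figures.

n(Fe) = 8.85 / 55.85 = 0.1585 mol
Fe²⁺ + 2e⁻ → Fe, so n(e⁻) = 2 × 0.1585 = 0.3170 mol
Q = 0.3170 × 96485 / 0.918 = 33320 C
t = Q / I = 33320 / 9.78 = 3407 s = 0.946 h

0.946 h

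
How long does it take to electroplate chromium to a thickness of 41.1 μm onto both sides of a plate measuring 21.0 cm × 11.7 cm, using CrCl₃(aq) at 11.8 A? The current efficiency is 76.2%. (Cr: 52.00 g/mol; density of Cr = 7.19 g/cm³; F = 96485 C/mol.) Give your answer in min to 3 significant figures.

Plated area = 2 × 21.0 × 11.7 = 491.4 cm²
Volume = 491.4 × 41.1×10⁻⁴ cm = 2.020 cm³
m(Cr) = 2.020 × 7.19 = 14.52 g
n(Cr) = 14.52 / 52.00 = 0.2792 mol; n(e⁻) = 3 × 0.2792 = 0.8376 mol
Q = 0.8376 × 96485 / 0.762 = 1.061×10^5 C
t = 1.061×10^5 / 11.8 = 8992 s = 150 min

150 min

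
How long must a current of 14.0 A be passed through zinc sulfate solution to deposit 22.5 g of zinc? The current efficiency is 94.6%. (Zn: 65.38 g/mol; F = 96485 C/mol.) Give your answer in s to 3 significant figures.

5010 s

n(Zn) = 22.5 / 65.38 = 0.3441 mol
Zn²⁺ + 2e⁻ → Zn, so n(e⁻) = 2 × 0.3441 = 0.6882 mol
Q = 0.6882 × 96485 / 0.946 = 70190 C
t = Q / I = 70190 / 14.0 = 5014 s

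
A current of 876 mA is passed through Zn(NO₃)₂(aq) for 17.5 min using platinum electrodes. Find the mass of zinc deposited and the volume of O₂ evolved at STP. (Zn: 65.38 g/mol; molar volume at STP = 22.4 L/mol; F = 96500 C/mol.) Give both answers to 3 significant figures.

0.312 g Zn; 0.0534 L O₂

Q = 0.876 × 1050 = 919.8 C; n(e⁻) = 919.8 / 96500 = 0.009532 mol
Cathode: Zn²⁺ + 2e⁻ → Zn → n(Zn) = 0.009532/2 = 0.004766 mol → 0.312 g
Anode: 2H₂O → O₂ + 4H⁺ + 4e⁻ → n(O₂) = 0.009532/4 = 0.002383 mol → 0.0534 L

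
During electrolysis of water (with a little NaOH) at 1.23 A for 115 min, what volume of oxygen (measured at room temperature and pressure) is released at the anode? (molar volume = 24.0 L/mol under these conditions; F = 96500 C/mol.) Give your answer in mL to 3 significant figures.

528 mL

Q = It = 1.23 × 6900 = 8487 C
n(e⁻) = Q/F = 8487/96500 = 0.08795 mol
2H₂O → O₂ + 4H⁺ + 4e⁻, so n(O₂) = 0.08795 / 4 = 0.02199 mol
V = 0.02199 × 24.0 = 0.5278 L
= 528 mL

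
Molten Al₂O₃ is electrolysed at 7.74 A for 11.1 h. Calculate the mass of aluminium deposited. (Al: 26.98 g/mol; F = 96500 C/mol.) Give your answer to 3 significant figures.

Q = It = 7.74 × 39960 = 3.093×10^5 C
n(e⁻) = Q/F = 3.093×10^5/96500 = 3.205 mol
Al³⁺ + 3e⁻ → Al, so n(Al) = 3.205 / 3 = 1.068 mol
m = 1.068 × 26.98 = 28.8 g

28.8 g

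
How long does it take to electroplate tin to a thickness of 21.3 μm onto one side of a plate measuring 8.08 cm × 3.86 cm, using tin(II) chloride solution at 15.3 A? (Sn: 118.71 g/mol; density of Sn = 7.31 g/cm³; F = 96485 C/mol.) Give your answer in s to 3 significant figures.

Plated area = 8.08 × 3.86 = 31.19 cm²
Volume = 31.19 × 21.3×10⁻⁴ cm = 0.06643 cm³
m(Sn) = 0.06643 × 7.31 = 0.4856 g
n(Sn) = 0.4856 / 118.71 = 0.004091 mol; n(e⁻) = 2 × 0.004091 = 0.008182 mol
Q = 0.008182 × 96485 = 789.4 C
t = 789.4 / 15.3 = 51.59 s

51.6 s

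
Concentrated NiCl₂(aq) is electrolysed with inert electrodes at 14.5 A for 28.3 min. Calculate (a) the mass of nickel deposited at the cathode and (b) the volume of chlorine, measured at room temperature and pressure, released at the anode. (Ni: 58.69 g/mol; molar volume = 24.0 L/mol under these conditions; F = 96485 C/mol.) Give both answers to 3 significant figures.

Q = 14.5 × 1698 = 24620 C; n(e⁻) = 24620 / 96485 = 0.2552 mol
Cathode: Ni²⁺ + 2e⁻ → Ni → n(Ni) = 0.2552/2 = 0.1276 mol → 7.49 g
Anode: 2Cl⁻ → Cl₂ + 2e⁻ → n(Cl₂) = 0.2552/2 = 0.1276 mol → 3.06 L

7.49 g Ni; 3.06 L Cl₂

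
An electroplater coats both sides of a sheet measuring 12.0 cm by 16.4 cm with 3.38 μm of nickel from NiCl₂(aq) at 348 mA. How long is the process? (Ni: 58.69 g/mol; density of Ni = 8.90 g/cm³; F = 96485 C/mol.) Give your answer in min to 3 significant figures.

Plated area = 2 × 12.0 × 16.4 = 393.6 cm²
Volume = 393.6 × 3.38×10⁻⁴ cm = 0.1330 cm³
m(Ni) = 0.1330 × 8.90 = 1.184 g
n(Ni) = 1.184 / 58.69 = 0.02017 mol; n(e⁻) = 2 × 0.02017 = 0.04034 mol
Q = 0.04034 × 96485 = 3892 C
t = 3892 / 0.348 = 11180 s = 186 min

186 min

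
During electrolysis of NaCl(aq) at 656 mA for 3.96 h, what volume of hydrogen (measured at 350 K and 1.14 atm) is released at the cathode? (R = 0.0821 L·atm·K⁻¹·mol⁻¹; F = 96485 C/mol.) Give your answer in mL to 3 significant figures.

1220 mL

Q = 0.656 A × 14256 s = 9352 C
n(e⁻) = Q/F = 9352/96485 = 0.09693 mol
2H⁺ + 2e⁻ → H₂, so n(H₂) = 0.09693 / 2 = 0.04847 mol
V = nRT/P = 0.04847 × 0.0821 × 350 / 1.14 = 1.222 L
= 1220 mL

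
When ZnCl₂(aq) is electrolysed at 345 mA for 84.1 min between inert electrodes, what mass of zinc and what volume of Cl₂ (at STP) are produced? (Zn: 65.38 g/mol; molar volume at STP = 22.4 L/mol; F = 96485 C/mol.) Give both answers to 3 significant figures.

Q = 0.345 × 5046 = 1741 C; n(e⁻) = 1741 / 96485 = 0.01804 mol
Cathode: Zn²⁺ + 2e⁻ → Zn → n(Zn) = 0.01804/2 = 0.009020 mol → 0.590 g
Anode: 2Cl⁻ → Cl₂ + 2e⁻ → n(Cl₂) = 0.01804/2 = 0.009020 mol → 0.202 L

0.590 g Zn; 0.202 L Cl₂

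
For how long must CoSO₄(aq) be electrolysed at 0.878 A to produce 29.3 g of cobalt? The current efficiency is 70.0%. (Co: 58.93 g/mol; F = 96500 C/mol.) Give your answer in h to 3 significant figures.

43.4 h

n(Co) = 29.3 / 58.93 = 0.4972 mol
Co²⁺ + 2e⁻ → Co, so n(e⁻) = 2 × 0.4972 = 0.9944 mol
Q = 0.9944 × 96500 / 0.700 = 1.371×10^5 C
t = Q / I = 1.371×10^5 / 0.878 = 1.562×10^5 s = 43.4 h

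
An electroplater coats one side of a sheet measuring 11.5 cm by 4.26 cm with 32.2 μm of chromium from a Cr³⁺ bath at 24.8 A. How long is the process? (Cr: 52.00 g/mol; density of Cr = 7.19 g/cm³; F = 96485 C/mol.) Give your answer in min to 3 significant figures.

Plated area = 11.5 × 4.26 = 48.99 cm²
Volume = 48.99 × 32.2×10⁻⁴ cm = 0.1577 cm³
m(Cr) = 0.1577 × 7.19 = 1.134 g
n(Cr) = 1.134 / 52.00 = 0.02181 mol; n(e⁻) = 3 × 0.02181 = 0.06543 mol
Q = 0.06543 × 96485 = 6313 C
t = 6313 / 24.8 = 254.6 s = 4.24 min

4.24 min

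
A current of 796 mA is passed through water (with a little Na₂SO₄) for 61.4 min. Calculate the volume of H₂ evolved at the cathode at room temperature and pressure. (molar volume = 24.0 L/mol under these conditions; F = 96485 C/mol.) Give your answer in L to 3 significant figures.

Charge passed = 0.796 × 3684 = 2932 C
n(e⁻) = 2932 / 96485 = 0.03039 mol
2H⁺ + 2e⁻ → H₂, so n(H₂) = 0.03039 / 2 = 0.01520 mol
V = 0.01520 × 24.0 = 0.3648 L

0.365 L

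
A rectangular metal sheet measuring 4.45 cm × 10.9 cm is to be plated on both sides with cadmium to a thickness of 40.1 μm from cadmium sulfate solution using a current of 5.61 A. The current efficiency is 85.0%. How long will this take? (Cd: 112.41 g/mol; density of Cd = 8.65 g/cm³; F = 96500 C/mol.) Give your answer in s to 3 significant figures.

1210 s

Plated area = 2 × 4.45 × 10.9 = 97.01 cm²
Volume = 97.01 × 40.1×10⁻⁴ cm = 0.3890 cm³
m(Cd) = 0.3890 × 8.65 = 3.365 g
n(Cd) = 3.365 / 112.41 = 0.02994 mol; n(e⁻) = 2 × 0.02994 = 0.05988 mol
Q = 0.05988 × 96500 / 0.850 = 6798 C
t = 6798 / 5.61 = 1212 s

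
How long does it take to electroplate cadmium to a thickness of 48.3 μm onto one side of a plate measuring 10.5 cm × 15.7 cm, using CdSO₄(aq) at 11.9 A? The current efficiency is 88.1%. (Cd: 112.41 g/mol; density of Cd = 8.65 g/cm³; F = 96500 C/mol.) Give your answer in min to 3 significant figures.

18.8 min

Plated area = 10.5 × 15.7 = 164.9 cm²
Volume = 164.9 × 48.3×10⁻⁴ cm = 0.7965 cm³
m(Cd) = 0.7965 × 8.65 = 6.890 g
n(Cd) = 6.890 / 112.41 = 0.06129 mol; n(e⁻) = 2 × 0.06129 = 0.1226 mol
Q = 0.1226 × 96500 / 0.881 = 13430 C
t = 13430 / 11.9 = 1129 s = 18.8 min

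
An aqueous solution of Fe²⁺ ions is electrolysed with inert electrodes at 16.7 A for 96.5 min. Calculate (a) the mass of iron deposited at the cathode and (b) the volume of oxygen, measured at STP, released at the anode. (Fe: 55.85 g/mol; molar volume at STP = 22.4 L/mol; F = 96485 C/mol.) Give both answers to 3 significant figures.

Q = 16.7 × 5790 = 96690 C; n(e⁻) = 96690 / 96485 = 1.002 mol
Cathode: Fe²⁺ + 2e⁻ → Fe → n(Fe) = 1.002/2 = 0.5010 mol → 28.0 g
Anode: 2H₂O → O₂ + 4H⁺ + 4e⁻ → n(O₂) = 1.002/4 = 0.2505 mol → 5.61 L

28.0 g Fe; 5.61 L O₂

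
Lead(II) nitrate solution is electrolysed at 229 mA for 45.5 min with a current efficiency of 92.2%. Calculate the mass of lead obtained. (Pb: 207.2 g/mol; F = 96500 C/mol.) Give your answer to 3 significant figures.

0.619 g

Q = 0.229 × 2730 = 625.2 C
n(e⁻) = 625.2 / 96500 = 0.006479 mol
Pb²⁺ + 2e⁻ → Pb, so theoretical m(Pb) = 0.003240 × 207.2 = 0.6713 g
Actual mass = 92.2% × 0.6713 = 0.619 g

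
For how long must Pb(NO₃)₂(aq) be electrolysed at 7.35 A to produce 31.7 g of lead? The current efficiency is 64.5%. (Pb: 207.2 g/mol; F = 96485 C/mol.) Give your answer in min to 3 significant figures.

n(Pb) = 31.7 / 207.2 = 0.1530 mol
Pb²⁺ + 2e⁻ → Pb, so n(e⁻) = 2 × 0.1530 = 0.3060 mol
Q = 0.3060 × 96485 / 0.645 = 45770 C
t = Q / I = 45770 / 7.35 = 6227 s = 104 min

104 min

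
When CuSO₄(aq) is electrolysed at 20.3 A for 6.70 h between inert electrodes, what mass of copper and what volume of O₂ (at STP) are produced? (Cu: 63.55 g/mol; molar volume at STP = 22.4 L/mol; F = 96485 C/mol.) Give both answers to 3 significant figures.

161 g Cu; 28.4 L O₂

Q = 20.3 × 24120 = 4.896×10^5 C; n(e⁻) = 4.896×10^5 / 96485 = 5.074 mol
Cathode: Cu²⁺ + 2e⁻ → Cu → n(Cu) = 5.074/2 = 2.537 mol → 161 g
Anode: 2H₂O → O₂ + 4H⁺ + 4e⁻ → n(O₂) = 5.074/4 = 1.269 mol → 28.4 L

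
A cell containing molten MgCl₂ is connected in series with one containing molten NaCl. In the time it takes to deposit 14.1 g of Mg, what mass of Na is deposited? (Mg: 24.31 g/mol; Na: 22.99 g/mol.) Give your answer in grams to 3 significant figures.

n(Mg) = 14.1 / 24.31 = 0.5800 mol
Mg²⁺ + 2e⁻ → Mg, so n(e⁻) = 2 × 0.5800 = 1.160 mol
The cells are in series, so the same charge (and hence the same n(e⁻) = 1.160 mol) passes through both.
Na⁺ + e⁻ → Na, so n(Na) = 1.160 mol
m(Na) = 1.160 × 22.99 = 26.7 g

26.7 g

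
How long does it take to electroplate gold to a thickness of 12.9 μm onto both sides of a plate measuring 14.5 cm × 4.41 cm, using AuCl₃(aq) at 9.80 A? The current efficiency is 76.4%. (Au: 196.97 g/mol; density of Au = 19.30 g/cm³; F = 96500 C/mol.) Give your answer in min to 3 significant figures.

Plated area = 2 × 14.5 × 4.41 = 127.9 cm²
Volume = 127.9 × 12.9×10⁻⁴ cm = 0.1650 cm³
m(Au) = 0.1650 × 19.30 = 3.185 g
n(Au) = 3.185 / 196.97 = 0.01617 mol; n(e⁻) = 3 × 0.01617 = 0.04851 mol
Q = 0.04851 × 96500 / 0.764 = 6127 C
t = 6127 / 9.80 = 625.2 s = 10.4 min

10.4 min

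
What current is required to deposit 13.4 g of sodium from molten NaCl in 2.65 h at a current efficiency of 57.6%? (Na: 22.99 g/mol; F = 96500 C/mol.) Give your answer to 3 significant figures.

n(Na) = 13.4 / 22.99 = 0.5829 mol
Na⁺ + e⁻ → Na, so n(e⁻) = 0.5829 mol
Q = 0.5829 × 96500 / 0.576 = 97660 C
I = Q / t = 97660 / 9540 s = 10.2 A

10.2 A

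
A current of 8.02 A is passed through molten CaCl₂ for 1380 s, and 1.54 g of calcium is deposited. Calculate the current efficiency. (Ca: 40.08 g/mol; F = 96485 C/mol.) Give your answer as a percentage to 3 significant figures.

Q = 8.02 × 1380 = 11070 C
n(e⁻) = 11070 / 96485 = 0.1147 mol
Ca²⁺ + 2e⁻ → Ca, so theoretical n(Ca) = 0.05735 mol → 2.299 g
Efficiency = 1.54 / 2.299 = 0.6699 = 67.0%

67.0%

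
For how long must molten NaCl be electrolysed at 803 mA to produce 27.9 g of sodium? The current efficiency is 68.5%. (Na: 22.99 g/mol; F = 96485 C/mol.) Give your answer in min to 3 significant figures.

3550 min

n(Na) = 27.9 / 22.99 = 1.214 mol
Na⁺ + e⁻ → Na, so n(e⁻) = 1.214 mol
Q = 1.214 × 96485 / 0.685 = 1.710×10^5 C
t = Q / I = 1.710×10^5 / 0.803 = 2.130×10^5 s = 3550 min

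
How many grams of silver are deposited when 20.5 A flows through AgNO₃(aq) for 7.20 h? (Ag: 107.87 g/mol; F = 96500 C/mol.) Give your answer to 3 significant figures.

Charge passed = 20.5 × 25920 = 5.314×10^5 C
Moles of electrons = 5.314×10^5 / 96500 = 5.507 mol
Ag⁺ + e⁻ → Ag, so n(Ag) = 5.507 mol
m = 5.507 × 107.87 = 594 g

594 g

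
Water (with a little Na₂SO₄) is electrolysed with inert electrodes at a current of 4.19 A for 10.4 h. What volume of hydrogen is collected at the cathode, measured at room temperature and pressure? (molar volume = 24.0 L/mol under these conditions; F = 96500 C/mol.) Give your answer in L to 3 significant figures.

19.5 L

Charge passed = 4.19 × 37440 = 1.569×10^5 C
n(e⁻) = Q/F = 1.569×10^5/96500 = 1.626 mol
2H⁺ + 2e⁻ → H₂, so n(H₂) = 1.626 / 2 = 0.8130 mol
V = 0.8130 × 24.0 = 19.51 L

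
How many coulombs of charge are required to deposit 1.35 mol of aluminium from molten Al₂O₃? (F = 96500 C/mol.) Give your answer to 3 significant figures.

Al³⁺ + 3e⁻ → Al, so n(e⁻) = 3 × 1.35 = 4.050 mol
Q = 4.050 × 96500 = 3.908×10^5 C

3.91×10^5 C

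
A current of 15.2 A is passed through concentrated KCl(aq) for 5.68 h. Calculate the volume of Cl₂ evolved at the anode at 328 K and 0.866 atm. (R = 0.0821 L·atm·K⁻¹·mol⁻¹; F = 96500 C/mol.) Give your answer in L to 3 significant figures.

50.1 L

Q = 15.2 A × 20448 s = 3.108×10^5 C
Moles of electrons = 3.108×10^5 / 96500 = 3.221 mol
2Cl⁻ → Cl₂ + 2e⁻, so n(Cl₂) = 3.221 / 2 = 1.611 mol
V = nRT/P = 1.611 × 0.0821 × 328 / 0.866 = 50.10 L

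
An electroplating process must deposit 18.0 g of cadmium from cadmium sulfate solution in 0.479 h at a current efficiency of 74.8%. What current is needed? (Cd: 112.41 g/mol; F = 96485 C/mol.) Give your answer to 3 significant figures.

n(Cd) = 18.0 / 112.41 = 0.1601 mol
Cd²⁺ + 2e⁻ → Cd, so n(e⁻) = 2 × 0.1601 = 0.3202 mol
Q = 0.3202 × 96485 / 0.748 = 41300 C
I = Q / t = 41300 / 1724.4 s = 24.0 A

24.0 A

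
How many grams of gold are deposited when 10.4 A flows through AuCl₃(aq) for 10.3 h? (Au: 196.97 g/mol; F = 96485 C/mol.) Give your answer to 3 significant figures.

Q = 10.4 A × 37080 s = 3.856×10^5 C
n(e⁻) = Q/F = 3.856×10^5/96485 = 3.996 mol
Au³⁺ + 3e⁻ → Au, so n(Au) = 3.996 / 3 = 1.332 mol
m = 1.332 × 196.97 = 262 g

262 g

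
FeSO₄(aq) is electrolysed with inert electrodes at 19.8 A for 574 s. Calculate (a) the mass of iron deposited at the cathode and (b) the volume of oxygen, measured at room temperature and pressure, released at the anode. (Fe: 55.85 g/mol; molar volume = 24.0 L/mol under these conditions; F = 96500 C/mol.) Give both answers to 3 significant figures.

Q = 19.8 × 574 = 11370 C; n(e⁻) = 11370 / 96500 = 0.1178 mol
Cathode: Fe²⁺ + 2e⁻ → Fe → n(Fe) = 0.1178/2 = 0.05890 mol → 3.29 g
Anode: 2H₂O → O₂ + 4H⁺ + 4e⁻ → n(O₂) = 0.1178/4 = 0.02945 mol → 0.707 L

3.29 g Fe; 0.707 L O₂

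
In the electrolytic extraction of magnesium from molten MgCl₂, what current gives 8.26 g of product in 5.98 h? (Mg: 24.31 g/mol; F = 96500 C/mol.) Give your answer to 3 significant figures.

n(Mg) = 8.26 / 24.31 = 0.3398 mol
Mg²⁺ + 2e⁻ → Mg, so n(e⁻) = 2 × 0.3398 = 0.6796 mol
Q = 0.6796 × 96500 = 65580 C
I = Q / t = 65580 / 21528 s = 3.05 A

3.05 A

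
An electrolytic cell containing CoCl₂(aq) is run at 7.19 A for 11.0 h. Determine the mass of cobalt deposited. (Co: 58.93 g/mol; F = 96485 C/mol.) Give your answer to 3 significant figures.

87.0 g

Charge passed = 7.19 × 39600 = 2.847×10^5 C
Moles of electrons = 2.847×10^5 / 96485 = 2.951 mol
Co²⁺ + 2e⁻ → Co, so n(Co) = 2.951 / 2 = 1.476 mol
m = 1.476 × 58.93 = 87.0 g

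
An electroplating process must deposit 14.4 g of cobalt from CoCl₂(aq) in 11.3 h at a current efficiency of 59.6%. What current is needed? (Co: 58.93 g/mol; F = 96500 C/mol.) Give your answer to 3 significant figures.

n(Co) = 14.4 / 58.93 = 0.2444 mol
Co²⁺ + 2e⁻ → Co, so n(e⁻) = 2 × 0.2444 = 0.4888 mol
Q = 0.4888 × 96500 / 0.596 = 79140 C
I = Q / t = 79140 / 40680 s = 1.95 A

1.95 A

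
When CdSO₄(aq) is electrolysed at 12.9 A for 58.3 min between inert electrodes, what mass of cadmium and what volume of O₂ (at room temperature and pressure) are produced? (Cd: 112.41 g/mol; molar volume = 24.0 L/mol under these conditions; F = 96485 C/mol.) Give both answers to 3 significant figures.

Q = 12.9 × 3498 = 45120 C; n(e⁻) = 45120 / 96485 = 0.4676 mol
Cathode: Cd²⁺ + 2e⁻ → Cd → n(Cd) = 0.4676/2 = 0.2338 mol → 26.3 g
Anode: 2H₂O → O₂ + 4H⁺ + 4e⁻ → n(O₂) = 0.4676/4 = 0.1169 mol → 2.81 L

26.3 g Cd; 2.81 L O₂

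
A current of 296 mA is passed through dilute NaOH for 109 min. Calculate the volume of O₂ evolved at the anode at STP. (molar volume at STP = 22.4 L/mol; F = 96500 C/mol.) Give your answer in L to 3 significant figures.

0.112 L

Charge passed = 0.296 × 6540 = 1936 C
n(e⁻) = Q/F = 1936/96500 = 0.02006 mol
2H₂O → O₂ + 4H⁺ + 4e⁻, so n(O₂) = 0.02006 / 4 = 0.005015 mol
V = 0.005015 × 22.4 = 0.1123 L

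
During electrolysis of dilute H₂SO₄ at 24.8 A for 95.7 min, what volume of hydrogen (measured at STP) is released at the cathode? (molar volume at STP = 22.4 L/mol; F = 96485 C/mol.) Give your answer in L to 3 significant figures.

16.5 L

Q = It = 24.8 × 5742 = 1.424×10^5 C
n(e⁻) = Q/F = 1.424×10^5/96485 = 1.476 mol
2H⁺ + 2e⁻ → H₂, so n(H₂) = 1.476 / 2 = 0.7380 mol
V = 0.7380 × 22.4 = 16.53 L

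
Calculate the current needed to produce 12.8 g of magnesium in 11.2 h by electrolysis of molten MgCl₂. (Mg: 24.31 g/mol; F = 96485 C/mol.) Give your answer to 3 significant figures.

2.52 A

n(Mg) = 12.8 / 24.31 = 0.5265 mol
Mg²⁺ + 2e⁻ → Mg, so n(e⁻) = 2 × 0.5265 = 1.053 mol
Q = 1.053 × 96485 = 1.016×10^5 C
I = Q / t = 1.016×10^5 / 40320 s = 2.52 A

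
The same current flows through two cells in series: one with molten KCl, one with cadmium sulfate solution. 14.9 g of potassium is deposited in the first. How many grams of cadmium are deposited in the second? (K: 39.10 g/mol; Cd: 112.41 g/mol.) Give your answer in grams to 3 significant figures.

n(K) = 14.9 / 39.10 = 0.3811 mol
K⁺ + e⁻ → K, so n(e⁻) = 0.3811 mol
Since the cells are in series, n(e⁻) in the Cd cell is also 0.3811 mol.
Cd²⁺ + 2e⁻ → Cd, so n(Cd) = 0.3811 / 2 = 0.1906 mol
m(Cd) = 0.1906 × 112.41 = 21.4 g

21.4 g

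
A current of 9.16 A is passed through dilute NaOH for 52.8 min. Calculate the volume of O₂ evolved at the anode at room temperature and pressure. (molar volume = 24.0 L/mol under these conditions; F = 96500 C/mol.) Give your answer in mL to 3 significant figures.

Q = It = 9.16 × 3168 = 29020 C
Moles of electrons = 29020 / 96500 = 0.3007 mol
2H₂O → O₂ + 4H⁺ + 4e⁻, so n(O₂) = 0.3007 / 4 = 0.07518 mol
V = 0.07518 × 24.0 = 1.804 L
= 1800 mL

1800 mL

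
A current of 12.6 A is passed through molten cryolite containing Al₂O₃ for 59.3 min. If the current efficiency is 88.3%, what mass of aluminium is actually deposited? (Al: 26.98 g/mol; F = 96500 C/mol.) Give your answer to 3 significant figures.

Q = 12.6 × 3558 = 44830 C
n(e⁻) = 44830 / 96500 = 0.4646 mol
Al³⁺ + 3e⁻ → Al, so theoretical m(Al) = 0.1549 × 26.98 = 4.179 g
Actual mass = 88.3% × 4.179 = 3.69 g

3.69 g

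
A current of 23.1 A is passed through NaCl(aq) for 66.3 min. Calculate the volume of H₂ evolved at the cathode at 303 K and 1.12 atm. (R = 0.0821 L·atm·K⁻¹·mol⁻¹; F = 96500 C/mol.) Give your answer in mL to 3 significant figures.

Q = It = 23.1 × 3978 = 91890 C
n(e⁻) = 91890 / 96500 = 0.9522 mol
2H⁺ + 2e⁻ → H₂, so n(H₂) = 0.9522 / 2 = 0.4761 mol
V = nRT/P = 0.4761 × 0.0821 × 303 / 1.12 = 10.57 L
= 10600 mL

10600 mL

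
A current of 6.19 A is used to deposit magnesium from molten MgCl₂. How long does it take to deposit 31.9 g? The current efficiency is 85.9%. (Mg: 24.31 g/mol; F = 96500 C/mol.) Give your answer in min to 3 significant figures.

n(Mg) = 31.9 / 24.31 = 1.312 mol
Mg²⁺ + 2e⁻ → Mg, so n(e⁻) = 2 × 1.312 = 2.624 mol
Q = 2.624 × 96500 / 0.859 = 2.948×10^5 C
t = Q / I = 2.948×10^5 / 6.19 = 47630 s = 794 min

794 min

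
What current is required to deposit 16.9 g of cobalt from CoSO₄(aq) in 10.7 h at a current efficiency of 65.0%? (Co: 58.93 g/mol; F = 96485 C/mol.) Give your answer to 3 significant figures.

2.21 A

n(Co) = 16.9 / 58.93 = 0.2868 mol
Co²⁺ + 2e⁻ → Co, so n(e⁻) = 2 × 0.2868 = 0.5736 mol
Q = 0.5736 × 96485 / 0.650 = 85140 C
I = Q / t = 85140 / 38520 s = 2.21 A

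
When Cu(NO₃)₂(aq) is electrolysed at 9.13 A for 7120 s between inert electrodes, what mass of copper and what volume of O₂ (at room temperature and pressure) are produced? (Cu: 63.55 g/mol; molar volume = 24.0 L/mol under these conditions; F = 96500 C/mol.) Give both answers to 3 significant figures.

Q = 9.13 × 7120 = 65010 C; n(e⁻) = 65010 / 96500 = 0.6737 mol
Cathode: Cu²⁺ + 2e⁻ → Cu → n(Cu) = 0.6737/2 = 0.3369 mol → 21.4 g
Anode: 2H₂O → O₂ + 4H⁺ + 4e⁻ → n(O₂) = 0.6737/4 = 0.1684 mol → 4.04 L

21.4 g Cu; 4.04 L O₂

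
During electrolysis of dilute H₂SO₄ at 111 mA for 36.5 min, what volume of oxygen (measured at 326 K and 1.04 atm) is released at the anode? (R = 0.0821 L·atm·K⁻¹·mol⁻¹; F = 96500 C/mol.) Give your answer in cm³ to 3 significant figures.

Charge passed = 0.111 × 2190 = 243.1 C
n(e⁻) = Q/F = 243.1/96500 = 0.002519 mol
2H₂O → O₂ + 4H⁺ + 4e⁻, so n(O₂) = 0.002519 / 4 = 6.298×10^-4 mol
V = nRT/P = 6.298×10^-4 × 0.0821 × 326 / 1.04 = 0.01621 L
= 16.2 cm³

16.2 cm³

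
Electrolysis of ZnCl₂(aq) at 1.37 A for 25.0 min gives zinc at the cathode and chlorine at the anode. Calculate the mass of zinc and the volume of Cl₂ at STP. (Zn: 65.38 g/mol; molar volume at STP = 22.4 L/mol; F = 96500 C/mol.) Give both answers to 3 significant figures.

Q = 1.37 × 1500 = 2055 C; n(e⁻) = 2055 / 96500 = 0.02130 mol
Cathode: Zn²⁺ + 2e⁻ → Zn → n(Zn) = 0.02130/2 = 0.01065 mol → 0.696 g
Anode: 2Cl⁻ → Cl₂ + 2e⁻ → n(Cl₂) = 0.02130/2 = 0.01065 mol → 0.239 L

0.696 g Zn; 0.239 L Cl₂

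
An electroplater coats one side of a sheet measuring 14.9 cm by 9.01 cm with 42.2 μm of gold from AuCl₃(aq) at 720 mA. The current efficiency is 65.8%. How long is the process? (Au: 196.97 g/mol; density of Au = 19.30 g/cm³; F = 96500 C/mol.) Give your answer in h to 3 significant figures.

9.42 h

Plated area = 14.9 × 9.01 = 134.2 cm²
Volume = 134.2 × 42.2×10⁻⁴ cm = 0.5663 cm³
m(Au) = 0.5663 × 19.30 = 10.93 g
n(Au) = 10.93 / 196.97 = 0.05549 mol; n(e⁻) = 3 × 0.05549 = 0.1665 mol
Q = 0.1665 × 96500 / 0.658 = 24420 C
t = 24420 / 0.720 = 33920 s = 9.42 h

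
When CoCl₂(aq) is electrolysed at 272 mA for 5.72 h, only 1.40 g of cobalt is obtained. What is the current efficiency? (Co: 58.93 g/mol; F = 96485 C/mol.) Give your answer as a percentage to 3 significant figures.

81.8%

Q = 0.272 × 20592 = 5601 C
n(e⁻) = 5601 / 96485 = 0.05805 mol
Co²⁺ + 2e⁻ → Co, so theoretical n(Co) = 0.02903 mol → 1.711 g
Efficiency = 1.40 / 1.711 = 0.8182 = 81.8%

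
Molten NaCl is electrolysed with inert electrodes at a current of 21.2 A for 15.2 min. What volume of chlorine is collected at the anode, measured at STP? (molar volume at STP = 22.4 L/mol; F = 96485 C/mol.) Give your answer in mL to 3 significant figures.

2240 mL

Q = 21.2 A × 912 s = 19330 C
Moles of electrons = 19330 / 96485 = 0.2003 mol
2Cl⁻ → Cl₂ + 2e⁻, so n(Cl₂) = 0.2003 / 2 = 0.1002 mol
V = 0.1002 × 22.4 = 2.244 L
= 2240 mL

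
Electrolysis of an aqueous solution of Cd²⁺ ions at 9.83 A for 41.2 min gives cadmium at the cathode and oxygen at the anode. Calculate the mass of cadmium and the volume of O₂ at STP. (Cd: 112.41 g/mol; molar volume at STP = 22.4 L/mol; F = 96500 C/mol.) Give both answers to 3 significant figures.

14.2 g Cd; 1.41 L O₂

Q = 9.83 × 2472 = 24300 C; n(e⁻) = 24300 / 96500 = 0.2518 mol
Cathode: Cd²⁺ + 2e⁻ → Cd → n(Cd) = 0.2518/2 = 0.1259 mol → 14.2 g
Anode: 2H₂O → O₂ + 4H⁺ + 4e⁻ → n(O₂) = 0.2518/4 = 0.06295 mol → 1.41 L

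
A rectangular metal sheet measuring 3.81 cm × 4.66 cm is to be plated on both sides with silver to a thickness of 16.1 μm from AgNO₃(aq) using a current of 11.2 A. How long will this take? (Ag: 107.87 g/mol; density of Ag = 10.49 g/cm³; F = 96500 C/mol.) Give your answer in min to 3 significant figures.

Plated area = 2 × 3.81 × 4.66 = 35.51 cm²
Volume = 35.51 × 16.1×10⁻⁴ cm = 0.05717 cm³
m(Ag) = 0.05717 × 10.49 = 0.5997 g
n(Ag) = 0.5997 / 107.87 = 0.005559 mol; n(e⁻) = 0.005559 mol
Q = 0.005559 × 96500 = 536.4 C
t = 536.4 / 11.2 = 47.89 s = 0.798 min

0.798 min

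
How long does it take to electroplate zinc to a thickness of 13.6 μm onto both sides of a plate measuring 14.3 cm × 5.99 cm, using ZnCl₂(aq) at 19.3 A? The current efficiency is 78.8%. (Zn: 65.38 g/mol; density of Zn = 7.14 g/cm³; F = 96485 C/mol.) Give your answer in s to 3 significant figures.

323 s

Plated area = 2 × 14.3 × 5.99 = 171.3 cm²
Volume = 171.3 × 13.6×10⁻⁴ cm = 0.2330 cm³
m(Zn) = 0.2330 × 7.14 = 1.664 g
n(Zn) = 1.664 / 65.38 = 0.02545 mol; n(e⁻) = 2 × 0.02545 = 0.05090 mol
Q = 0.05090 × 96485 / 0.788 = 6232 C
t = 6232 / 19.3 = 322.9 s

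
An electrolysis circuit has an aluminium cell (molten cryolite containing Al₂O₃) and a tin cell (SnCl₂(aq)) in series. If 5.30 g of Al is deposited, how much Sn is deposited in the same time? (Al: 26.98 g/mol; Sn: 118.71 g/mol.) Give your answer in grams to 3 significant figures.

35.0 g

n(Al) = 5.30 / 26.98 = 0.1964 mol
Al³⁺ + 3e⁻ → Al, so n(e⁻) = 3 × 0.1964 = 0.5892 mol
The cells are in series, so the same charge (and hence the same n(e⁻) = 0.5892 mol) passes through both.
Sn²⁺ + 2e⁻ → Sn, so n(Sn) = 0.5892 / 2 = 0.2946 mol
m(Sn) = 0.2946 × 118.71 = 35.0 g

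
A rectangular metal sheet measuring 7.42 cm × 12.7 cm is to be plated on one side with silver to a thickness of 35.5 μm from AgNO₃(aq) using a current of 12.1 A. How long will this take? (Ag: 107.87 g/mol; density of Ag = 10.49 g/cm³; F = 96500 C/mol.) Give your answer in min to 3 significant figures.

4.32 min

Plated area = 7.42 × 12.7 = 94.23 cm²
Volume = 94.23 × 35.5×10⁻⁴ cm = 0.3345 cm³
m(Ag) = 0.3345 × 10.49 = 3.509 g
n(Ag) = 3.509 / 107.87 = 0.03253 mol; n(e⁻) = 0.03253 mol
Q = 0.03253 × 96500 = 3139 C
t = 3139 / 12.1 = 259.4 s = 4.32 min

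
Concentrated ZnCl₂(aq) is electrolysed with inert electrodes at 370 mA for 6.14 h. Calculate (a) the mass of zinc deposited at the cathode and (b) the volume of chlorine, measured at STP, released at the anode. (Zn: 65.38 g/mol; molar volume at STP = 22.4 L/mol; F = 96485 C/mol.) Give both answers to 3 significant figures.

2.77 g Zn; 0.949 L Cl₂

Q = 0.370 × 22104 = 8178 C; n(e⁻) = 8178 / 96485 = 0.08476 mol
Cathode: Zn²⁺ + 2e⁻ → Zn → n(Zn) = 0.08476/2 = 0.04238 mol → 2.77 g
Anode: 2Cl⁻ → Cl₂ + 2e⁻ → n(Cl₂) = 0.08476/2 = 0.04238 mol → 0.949 L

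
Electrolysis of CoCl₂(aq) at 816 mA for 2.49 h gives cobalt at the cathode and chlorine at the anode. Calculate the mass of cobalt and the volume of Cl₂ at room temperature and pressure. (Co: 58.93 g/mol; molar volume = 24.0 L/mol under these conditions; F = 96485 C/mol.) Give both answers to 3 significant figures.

2.23 g Co; 0.910 L Cl₂

Q = 0.816 × 8964 = 7315 C; n(e⁻) = 7315 / 96485 = 0.07581 mol
Cathode: Co²⁺ + 2e⁻ → Co → n(Co) = 0.07581/2 = 0.03791 mol → 2.23 g
Anode: 2Cl⁻ → Cl₂ + 2e⁻ → n(Cl₂) = 0.07581/2 = 0.03791 mol → 0.910 L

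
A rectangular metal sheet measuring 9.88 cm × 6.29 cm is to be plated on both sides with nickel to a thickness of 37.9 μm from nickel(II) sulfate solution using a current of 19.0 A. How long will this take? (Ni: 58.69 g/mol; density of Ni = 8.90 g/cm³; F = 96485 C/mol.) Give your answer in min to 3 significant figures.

Plated area = 2 × 9.88 × 6.29 = 124.3 cm²
Volume = 124.3 × 37.9×10⁻⁴ cm = 0.4711 cm³
m(Ni) = 0.4711 × 8.90 = 4.193 g
n(Ni) = 4.193 / 58.69 = 0.07144 mol; n(e⁻) = 2 × 0.07144 = 0.1429 mol
Q = 0.1429 × 96485 = 13790 C
t = 13790 / 19.0 = 725.8 s = 12.1 min

12.1 min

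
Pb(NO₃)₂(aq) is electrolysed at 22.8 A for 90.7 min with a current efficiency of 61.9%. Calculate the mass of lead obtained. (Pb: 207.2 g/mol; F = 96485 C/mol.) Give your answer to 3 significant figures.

Q = 22.8 × 5442 = 1.241×10^5 C
n(e⁻) = 1.241×10^5 / 96485 = 1.286 mol
Pb²⁺ + 2e⁻ → Pb, so theoretical m(Pb) = 0.6430 × 207.2 = 133.2 g
Actual mass = 61.9% × 133.2 = 82.5 g

82.5 g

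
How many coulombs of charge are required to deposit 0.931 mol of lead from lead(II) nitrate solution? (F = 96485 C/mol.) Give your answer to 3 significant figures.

1.80×10^5 C

Pb²⁺ + 2e⁻ → Pb, so n(e⁻) = 2 × 0.931 = 1.862 mol
Q = 1.862 × 96485 = 1.797×10^5 C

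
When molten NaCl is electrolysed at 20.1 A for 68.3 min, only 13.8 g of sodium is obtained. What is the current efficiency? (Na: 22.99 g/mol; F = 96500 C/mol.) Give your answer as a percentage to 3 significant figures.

Q = 20.1 × 4098 = 82370 C
n(e⁻) = 82370 / 96500 = 0.8536 mol
Na⁺ + e⁻ → Na, so theoretical n(Na) = 0.8536 mol → 19.62 g
Efficiency = 13.8 / 19.62 = 0.7034 = 70.3%

70.3%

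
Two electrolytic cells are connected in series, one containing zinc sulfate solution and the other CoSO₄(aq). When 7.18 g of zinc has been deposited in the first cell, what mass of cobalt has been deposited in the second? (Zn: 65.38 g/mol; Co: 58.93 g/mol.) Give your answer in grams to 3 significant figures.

6.47 g

n(Zn) = 7.18 / 65.38 = 0.1098 mol
Zn²⁺ + 2e⁻ → Zn, so n(e⁻) = 2 × 0.1098 = 0.2196 mol
The cells are in series, so the same charge (and hence the same n(e⁻) = 0.2196 mol) passes through both.
Co²⁺ + 2e⁻ → Co, so n(Co) = 0.2196 / 2 = 0.1098 mol
m(Co) = 0.1098 × 58.93 = 6.47 g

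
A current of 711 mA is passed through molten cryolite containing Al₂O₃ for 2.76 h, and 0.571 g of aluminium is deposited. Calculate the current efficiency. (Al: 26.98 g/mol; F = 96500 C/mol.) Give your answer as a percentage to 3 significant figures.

Q = 0.711 × 9936 = 7064 C
n(e⁻) = 7064 / 96500 = 0.07320 mol
Al³⁺ + 3e⁻ → Al, so theoretical n(Al) = 0.02440 mol → 0.6583 g
Efficiency = 0.571 / 0.6583 = 0.8674 = 86.7%

86.7%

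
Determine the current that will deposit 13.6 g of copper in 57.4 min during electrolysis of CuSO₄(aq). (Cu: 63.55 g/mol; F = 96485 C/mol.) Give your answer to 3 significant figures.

n(Cu) = 13.6 / 63.55 = 0.2140 mol
Cu²⁺ + 2e⁻ → Cu, so n(e⁻) = 2 × 0.2140 = 0.4280 mol
Q = 0.4280 × 96485 = 41300 C
I = Q / t = 41300 / 3444 s = 12.0 A

12.0 A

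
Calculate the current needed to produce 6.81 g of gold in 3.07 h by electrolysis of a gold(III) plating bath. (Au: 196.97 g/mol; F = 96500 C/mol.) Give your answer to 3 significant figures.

n(Au) = 6.81 / 196.97 = 0.03457 mol
Au³⁺ + 3e⁻ → Au, so n(e⁻) = 3 × 0.03457 = 0.1037 mol
Q = 0.1037 × 96500 = 10010 C
I = Q / t = 10010 / 11052 s = 0.906 A

0.906 A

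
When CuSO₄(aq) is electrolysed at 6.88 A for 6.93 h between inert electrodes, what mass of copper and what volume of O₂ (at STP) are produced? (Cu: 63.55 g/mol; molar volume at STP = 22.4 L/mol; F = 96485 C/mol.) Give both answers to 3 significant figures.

56.5 g Cu; 9.96 L O₂

Q = 6.88 × 24948 = 1.716×10^5 C; n(e⁻) = 1.716×10^5 / 96485 = 1.779 mol
Cathode: Cu²⁺ + 2e⁻ → Cu → n(Cu) = 1.779/2 = 0.8895 mol → 56.5 g
Anode: 2H₂O → O₂ + 4H⁺ + 4e⁻ → n(O₂) = 1.779/4 = 0.4448 mol → 9.96 L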